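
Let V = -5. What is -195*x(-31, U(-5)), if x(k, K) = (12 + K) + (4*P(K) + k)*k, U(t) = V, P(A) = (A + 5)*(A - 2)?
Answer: -188760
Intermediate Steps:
P(A) = (-2 + A)*(5 + A) (P(A) = (5 + A)*(-2 + A) = (-2 + A)*(5 + A))
U(t) = -5
x(k, K) = 12 + K + k*(-40 + k + 4*K**2 + 12*K) (x(k, K) = (12 + K) + (4*(-10 + K**2 + 3*K) + k)*k = (12 + K) + ((-40 + 4*K**2 + 12*K) + k)*k = (12 + K) + (-40 + k + 4*K**2 + 12*K)*k = (12 + K) + k*(-40 + k + 4*K**2 + 12*K) = 12 + K + k*(-40 + k + 4*K**2 + 12*K))
-195*x(-31, U(-5)) = -195*(12 - 5 + (-31)**2 + 4*(-31)*(-10 + (-5)**2 + 3*(-5))) = -195*(12 - 5 + 961 + 4*(-31)*(-10 + 25 - 15)) = -195*(12 - 5 + 961 + 4*(-31)*0) = -195*(12 - 5 + 961 + 0) = -195*968 = -188760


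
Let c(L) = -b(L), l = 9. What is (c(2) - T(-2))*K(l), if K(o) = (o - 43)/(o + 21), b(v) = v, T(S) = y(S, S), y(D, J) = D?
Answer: 0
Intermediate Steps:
T(S) = S
K(o) = (-43 + o)/(21 + o)
c(L) = -L
(c(2) - T(-2))*K(l) = (-1*2 - 1*(-2))*((-43 + 9)/(21 + 9)) = (-2 + 2)*(-34/30) = 0*((1/30)*(-34)) = 0*(-17/15) = 0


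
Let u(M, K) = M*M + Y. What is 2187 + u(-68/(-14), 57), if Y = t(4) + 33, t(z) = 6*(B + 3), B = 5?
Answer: 112288/49 ≈ 2291.6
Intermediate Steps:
t(z) = 48 (t(z) = 6*(5 + 3) = 6*8 = 48)
Y = 81 (Y = 48 + 33 = 81)
u(M, K) = 81 + M² (u(M, K) = M*M + 81 = M² + 81 = 81 + M²)
2187 + u(-68/(-14), 57) = 2187 + (81 + (-68/(-14))²) = 2187 + (81 + (-68*(-1/14))²) = 2187 + (81 + (34/7)²) = 2187 + (81 + 1156/49) = 2187 + 5125/49 = 112288/49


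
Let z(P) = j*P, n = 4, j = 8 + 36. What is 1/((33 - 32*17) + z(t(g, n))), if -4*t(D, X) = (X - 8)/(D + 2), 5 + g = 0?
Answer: -3/1577 ≈ -0.0019023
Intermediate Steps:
g = -5 (g = -5 + 0 = -5)
j = 44
t(D, X) = -(-8 + X)/(4*(2 + D)) (t(D, X) = -(X - 8)/(4*(D + 2)) = -(-8 + X)/(4*(2 + D)))
z(P) = 44*P
1/((33 - 32*17) + z(t(g, n))) = 1/((33 - 32*17) + 44*((8 - 1*4)/(4*(2 - 5)))) = 1/((33 - 544) + 44*((¼)*(8 - 4)/(-3))) = 1/(-511 + 44*((¼)*(-⅓)*4)) = 1/(-511 + 44*(-⅓)) = 1/(-511 - 44/3) = 1/(-1577/3) = -3/1577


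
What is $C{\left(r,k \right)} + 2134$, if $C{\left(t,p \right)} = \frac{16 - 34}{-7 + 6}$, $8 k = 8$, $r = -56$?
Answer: $2152$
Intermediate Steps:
$k = 1$ ($k = \frac{1}{8} \cdot 8 = 1$)
$C{\left(t,p \right)} = 18$ ($C{\left(t,p \right)} = - \frac{18}{-1} = \left(-18\right) \left(-1\right) = 18$)
$C{\left(r,k \right)} + 2134 = 18 + 2134 = 2152$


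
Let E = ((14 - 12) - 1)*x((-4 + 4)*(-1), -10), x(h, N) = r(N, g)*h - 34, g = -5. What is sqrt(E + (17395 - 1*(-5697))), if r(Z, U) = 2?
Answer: 3*sqrt(2562) ≈ 151.85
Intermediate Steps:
x(h, N) = -34 + 2*h (x(h, N) = 2*h - 34 = -34 + 2*h)
E = -34 (E = ((14 - 12) - 1)*(-34 + 2*((-4 + 4)*(-1))) = (2 - 1)*(-34 + 2*(0*(-1))) = 1*(-34 + 2*0) = 1*(-34 + 0) = 1*(-34) = -34)
sqrt(E + (17395 - 1*(-5697))) = sqrt(-34 + (17395 - 1*(-5697))) = sqrt(-34 + (17395 + 5697)) = sqrt(-34 + 23092) = sqrt(23058) = 3*sqrt(2562)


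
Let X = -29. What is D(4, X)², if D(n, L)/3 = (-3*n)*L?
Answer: 1089936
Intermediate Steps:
D(n, L) = -9*L*n (D(n, L) = 3*((-3*n)*L) = 3*(-3*L*n) = -9*L*n)
D(4, X)² = (-9*(-29)*4)² = 1044² = 1089936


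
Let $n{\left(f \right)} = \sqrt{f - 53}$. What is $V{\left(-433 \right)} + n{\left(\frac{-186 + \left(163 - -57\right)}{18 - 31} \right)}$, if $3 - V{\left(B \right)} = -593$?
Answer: $596 + \frac{i \sqrt{9399}}{13} \approx 596.0 + 7.4576 i$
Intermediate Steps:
$n{\left(f \right)} = \sqrt{-53 + f}$
$V{\left(B \right)} = 596$ ($V{\left(B \right)} = 3 - -593 = 3 + 593 = 596$)
$V{\left(-433 \right)} + n{\left(\frac{-186 + \left(163 - -57\right)}{18 - 31} \right)} = 596 + \sqrt{-53 + \frac{-186 + \left(163 - -57\right)}{18 - 31}} = 596 + \sqrt{-53 + \frac{-186 + \left(163 + 57\right)}{-13}} = 596 + \sqrt{-53 + \left(-186 + 220\right) \left(- \frac{1}{13}\right)} = 596 + \sqrt{-53 + 34 \left(- \frac{1}{13}\right)} = 596 + \sqrt{-53 - \frac{34}{13}} = 596 + \sqrt{- \frac{723}{13}} = 596 + \frac{i \sqrt{9399}}{13}$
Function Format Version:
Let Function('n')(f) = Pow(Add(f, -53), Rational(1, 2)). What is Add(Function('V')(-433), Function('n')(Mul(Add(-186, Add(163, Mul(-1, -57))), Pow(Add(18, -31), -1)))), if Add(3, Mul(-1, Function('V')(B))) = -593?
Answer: Add(596, Mul(Rational(1, 13), I, Pow(9399, Rational(1, 2)))) ≈ Add(596.00, Mul(7.4576, I))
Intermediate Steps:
Function('n')(f) = Pow(Add(-53, f), Rational(1, 2))
Function('V')(B) = 596 (Function('V')(B) = Add(3, Mul(-1, -593)) = Add(3, 593) = 596)
Add(Function('V')(-433), Function('n')(Mul(Add(-186, Add(163, Mul(-1, -57))), Pow(Add(18, -31), -1)))) = Add(596, Pow(Add(-53, Mul(Add(-186, Add(163, Mul(-1, -57))), Pow(Add(18, -31), -1))), Rational(1, 2))) = Add(596, Pow(Add(-53, Mul(Add(-186, Add(163, 57)), Pow(-13, -1))), Rational(1, 2))) = Add(596, Pow(Add(-53, Mul(Add(-186, 220), Rational(-1, 13))), Rational(1, 2))) = Add(596, Pow(Add(-53, Mul(34, Rational(-1, 13))), Rational(1, 2))) = Add(596, Pow(Add(-53, Rational(-34, 13)), Rational(1, 2))) = Add(596, Pow(Rational(-723, 13), Rational(1, 2))) = Add(596, Mul(Rational(1, 13), I, Pow(9399, Rational(1, 2))))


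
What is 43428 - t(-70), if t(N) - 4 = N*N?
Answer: 38524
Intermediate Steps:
t(N) = 4 + N**2 (t(N) = 4 + N*N = 4 + N**2)
43428 - t(-70) = 43428 - (4 + (-70)**2) = 43428 - (4 + 4900) = 43428 - 1*4904 = 43428 - 4904 = 38524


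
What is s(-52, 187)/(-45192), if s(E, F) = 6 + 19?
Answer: -25/45192 ≈ -0.00055320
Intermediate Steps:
s(E, F) = 25
s(-52, 187)/(-45192) = 25/(-45192) = 25*(-1/45192) = -25/45192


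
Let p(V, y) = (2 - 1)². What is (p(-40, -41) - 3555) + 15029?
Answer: 11475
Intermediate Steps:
p(V, y) = 1 (p(V, y) = 1² = 1)
(p(-40, -41) - 3555) + 15029 = (1 - 3555) + 15029 = -3554 + 15029 = 11475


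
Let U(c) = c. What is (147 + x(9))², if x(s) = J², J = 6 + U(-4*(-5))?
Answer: 677329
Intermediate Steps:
J = 26 (J = 6 - 4*(-5) = 6 + 20 = 26)
x(s) = 676 (x(s) = 26² = 676)
(147 + x(9))² = (147 + 676)² = 823² = 677329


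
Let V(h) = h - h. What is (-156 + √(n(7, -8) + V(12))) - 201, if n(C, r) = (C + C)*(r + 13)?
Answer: -357 + √70 ≈ -348.63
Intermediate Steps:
V(h) = 0
n(C, r) = 2*C*(13 + r) (n(C, r) = (2*C)*(13 + r) = 2*C*(13 + r))
(-156 + √(n(7, -8) + V(12))) - 201 = (-156 + √(2*7*(13 - 8) + 0)) - 201 = (-156 + √(2*7*5 + 0)) - 201 = (-156 + √(70 + 0)) - 201 = (-156 + √70) - 201 = -357 + √70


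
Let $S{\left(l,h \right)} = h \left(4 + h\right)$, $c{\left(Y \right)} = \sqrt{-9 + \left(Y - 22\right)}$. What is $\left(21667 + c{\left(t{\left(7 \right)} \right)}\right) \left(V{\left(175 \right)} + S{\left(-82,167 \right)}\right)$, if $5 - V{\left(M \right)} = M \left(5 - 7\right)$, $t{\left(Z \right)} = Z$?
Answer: $626436304 + 57824 i \sqrt{6} \approx 6.2644 \cdot 10^{8} + 1.4164 \cdot 10^{5} i$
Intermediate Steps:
$c{\left(Y \right)} = \sqrt{-31 + Y}$ ($c{\left(Y \right)} = \sqrt{-9 + \left(Y - 22\right)} = \sqrt{-9 + \left(-22 + Y\right)} = \sqrt{-31 + Y}$)
$V{\left(M \right)} = 5 + 2 M$ ($V{\left(M \right)} = 5 - M \left(5 - 7\right) = 5 - M \left(-2\right) = 5 - - 2 M = 5 + 2 M$)
$\left(21667 + c{\left(t{\left(7 \right)} \right)}\right) \left(V{\left(175 \right)} + S{\left(-82,167 \right)}\right) = \left(21667 + \sqrt{-31 + 7}\right) \left(\left(5 + 2 \cdot 175\right) + 167 \left(4 + 167\right)\right) = \left(21667 + \sqrt{-24}\right) \left(\left(5 + 350\right) + 167 \cdot 171\right) = \left(21667 + 2 i \sqrt{6}\right) \left(355 + 28557\right) = \left(21667 + 2 i \sqrt{6}\right) 28912 = 626436304 + 57824 i \sqrt{6}$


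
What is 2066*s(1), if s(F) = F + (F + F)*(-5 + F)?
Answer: -14462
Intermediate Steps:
s(F) = F + 2*F*(-5 + F) (s(F) = F + (2*F)*(-5 + F) = F + 2*F*(-5 + F))
2066*s(1) = 2066*(1*(-9 + 2*1)) = 2066*(1*(-9 + 2)) = 2066*(1*(-7)) = 2066*(-7) = -14462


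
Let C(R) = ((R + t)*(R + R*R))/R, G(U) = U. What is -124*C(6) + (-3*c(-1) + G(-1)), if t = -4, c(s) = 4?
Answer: -1749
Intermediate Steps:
C(R) = (-4 + R)*(R + R**2)/R (C(R) = ((R - 4)*(R + R*R))/R = ((-4 + R)*(R + R**2))/R = (-4 + R)*(R + R**2)/R)
-124*C(6) + (-3*c(-1) + G(-1)) = -124*(-4 + 6**2 - 3*6) + (-3*4 - 1) = -124*(-4 + 36 - 18) + (-12 - 1) = -124*14 - 13 = -1736 - 13 = -1749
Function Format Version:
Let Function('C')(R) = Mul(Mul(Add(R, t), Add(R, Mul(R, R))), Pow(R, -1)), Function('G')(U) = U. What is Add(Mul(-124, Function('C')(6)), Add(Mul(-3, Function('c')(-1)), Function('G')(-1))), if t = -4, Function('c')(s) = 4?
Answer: -1749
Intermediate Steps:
Function('C')(R) = Mul(Pow(R, -1), Add(-4, R), Add(R, Pow(R, 2))) (Function('C')(R) = Mul(Mul(Add(R, -4), Add(R, Mul(R, R))), Pow(R, -1)) = Mul(Mul(Add(-4, R), Add(R, Pow(R, 2))), Pow(R, -1)) = Mul(Pow(R, -1), Add(-4, R), Add(R, Pow(R, 2))))
Add(Mul(-124, Function('C')(6)), Add(Mul(-3, Function('c')(-1)), Function('G')(-1))) = Add(Mul(-124, Add(-4, Pow(6, 2), Mul(-3, 6))), Add(Mul(-3, 4), -1)) = Add(Mul(-124, Add(-4, 36, -18)), Add(-12, -1)) = Add(Mul(-124, 14), -13) = Add(-1736, -13) = -1749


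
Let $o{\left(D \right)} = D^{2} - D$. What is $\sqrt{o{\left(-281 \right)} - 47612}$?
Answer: $\sqrt{31630} \approx 177.85$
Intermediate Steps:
$\sqrt{o{\left(-281 \right)} - 47612} = \sqrt{- 281 \left(-1 - 281\right) - 47612} = \sqrt{\left(-281\right) \left(-282\right) - 47612} = \sqrt{79242 - 47612} = \sqrt{31630}$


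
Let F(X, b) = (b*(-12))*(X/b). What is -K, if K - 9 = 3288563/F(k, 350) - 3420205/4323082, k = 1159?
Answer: 6861583451101/30062712228 ≈ 228.24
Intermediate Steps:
F(X, b) = -12*X (F(X, b) = (-12*b)*(X/b) = -12*X)
K = -6861583451101/30062712228 (K = 9 + (3288563/((-12*1159)) - 3420205/4323082) = 9 + (3288563/(-13908) - 3420205*1/4323082) = 9 + (3288563*(-1/13908) - 3420205/4323082) = 9 + (-3288563/13908 - 3420205/4323082) = 9 - 7132147861153/30062712228 = -6861583451101/30062712228 ≈ -228.24)
-K = -1*(-6861583451101/30062712228) = 6861583451101/30062712228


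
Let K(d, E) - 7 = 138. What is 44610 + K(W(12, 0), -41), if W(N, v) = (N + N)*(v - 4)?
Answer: 44755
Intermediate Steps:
W(N, v) = 2*N*(-4 + v) (W(N, v) = (2*N)*(-4 + v) = 2*N*(-4 + v))
K(d, E) = 145 (K(d, E) = 7 + 138 = 145)
44610 + K(W(12, 0), -41) = 44610 + 145 = 44755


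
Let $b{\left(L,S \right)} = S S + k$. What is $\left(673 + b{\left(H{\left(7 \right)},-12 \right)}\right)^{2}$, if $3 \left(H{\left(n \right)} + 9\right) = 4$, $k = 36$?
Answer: $727609$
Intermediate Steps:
$H{\left(n \right)} = - \frac{23}{3}$ ($H{\left(n \right)} = -9 + \frac{1}{3} \cdot 4 = -9 + \frac{4}{3} = - \frac{23}{3}$)
$b{\left(L,S \right)} = 36 + S^{2}$ ($b{\left(L,S \right)} = S S + 36 = S^{2} + 36 = 36 + S^{2}$)
$\left(673 + b{\left(H{\left(7 \right)},-12 \right)}\right)^{2} = \left(673 + \left(36 + \left(-12\right)^{2}\right)\right)^{2} = \left(673 + \left(36 + 144\right)\right)^{2} = \left(673 + 180\right)^{2} = 853^{2} = 727609$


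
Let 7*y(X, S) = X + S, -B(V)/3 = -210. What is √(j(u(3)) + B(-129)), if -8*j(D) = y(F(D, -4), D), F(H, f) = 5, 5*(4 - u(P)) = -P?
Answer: 2*√192885/35 ≈ 25.096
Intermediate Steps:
u(P) = 4 + P/5 (u(P) = 4 - (-1)*P/5 = 4 + P/5)
B(V) = 630 (B(V) = -3*(-210) = 630)
y(X, S) = S/7 + X/7 (y(X, S) = (X + S)/7 = (S + X)/7 = S/7 + X/7)
j(D) = -5/56 - D/56 (j(D) = -(D/7 + (⅐)*5)/8 = -(D/7 + 5/7)/8 = -(5/7 + D/7)/8 = -5/56 - D/56)
√(j(u(3)) + B(-129)) = √((-5/56 - (4 + (⅕)*3)/56) + 630) = √((-5/56 - (4 + ⅗)/56) + 630) = √((-5/56 - 1/56*23/5) + 630) = √((-5/56 - 23/280) + 630) = √(-6/35 + 630) = √(22044/35) = 2*√192885/35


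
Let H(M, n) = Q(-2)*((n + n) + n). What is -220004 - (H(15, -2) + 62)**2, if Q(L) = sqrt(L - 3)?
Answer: -223668 + 744*I*sqrt(5) ≈ -2.2367e+5 + 1663.6*I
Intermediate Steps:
Q(L) = sqrt(-3 + L)
H(M, n) = 3*I*n*sqrt(5) (H(M, n) = sqrt(-3 - 2)*((n + n) + n) = sqrt(-5)*(2*n + n) = (I*sqrt(5))*(3*n) = 3*I*n*sqrt(5))
-220004 - (H(15, -2) + 62)**2 = -220004 - (3*I*(-2)*sqrt(5) + 62)**2 = -220004 - (-6*I*sqrt(5) + 62)**2 = -220004 - (62 - 6*I*sqrt(5))**2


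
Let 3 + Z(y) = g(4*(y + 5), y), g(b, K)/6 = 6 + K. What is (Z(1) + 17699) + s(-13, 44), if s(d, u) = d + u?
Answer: 17769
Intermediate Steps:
g(b, K) = 36 + 6*K (g(b, K) = 6*(6 + K) = 36 + 6*K)
Z(y) = 33 + 6*y (Z(y) = -3 + (36 + 6*y) = 33 + 6*y)
(Z(1) + 17699) + s(-13, 44) = ((33 + 6*1) + 17699) + (-13 + 44) = ((33 + 6) + 17699) + 31 = (39 + 17699) + 31 = 17738 + 31 = 17769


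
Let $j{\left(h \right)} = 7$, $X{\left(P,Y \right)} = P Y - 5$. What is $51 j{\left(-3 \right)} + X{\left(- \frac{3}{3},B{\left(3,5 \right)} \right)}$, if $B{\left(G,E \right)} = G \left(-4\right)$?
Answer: $364$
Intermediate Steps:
$B{\left(G,E \right)} = - 4 G$
$X{\left(P,Y \right)} = -5 + P Y$
$51 j{\left(-3 \right)} + X{\left(- \frac{3}{3},B{\left(3,5 \right)} \right)} = 51 \cdot 7 - \left(5 - - \frac{3}{3} \left(\left(-4\right) 3\right)\right) = 357 - \left(5 - \left(-3\right) \frac{1}{3} \left(-12\right)\right) = 357 - -7 = 357 + \left(-5 + 12\right) = 357 + 7 = 364$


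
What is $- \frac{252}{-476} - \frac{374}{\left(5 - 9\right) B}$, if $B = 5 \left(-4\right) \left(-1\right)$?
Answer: $\frac{3539}{680} \approx 5.2044$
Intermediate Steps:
$B = 20$ ($B = \left(-20\right) \left(-1\right) = 20$)
$- \frac{252}{-476} - \frac{374}{\left(5 - 9\right) B} = - \frac{252}{-476} - \frac{374}{\left(5 - 9\right) 20} = \left(-252\right) \left(- \frac{1}{476}\right) - \frac{374}{\left(-4\right) 20} = \frac{9}{17} - \frac{374}{-80} = \frac{9}{17} - - \frac{187}{40} = \frac{9}{17} + \frac{187}{40} = \frac{3539}{680}$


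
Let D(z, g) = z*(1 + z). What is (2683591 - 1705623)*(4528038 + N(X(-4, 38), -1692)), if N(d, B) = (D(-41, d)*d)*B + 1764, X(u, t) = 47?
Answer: -123115959258144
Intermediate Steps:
N(d, B) = 1764 + 1640*B*d (N(d, B) = ((-41*(1 - 41))*d)*B + 1764 = ((-41*(-40))*d)*B + 1764 = (1640*d)*B + 1764 = 1640*B*d + 1764 = 1764 + 1640*B*d)
(2683591 - 1705623)*(4528038 + N(X(-4, 38), -1692)) = (2683591 - 1705623)*(4528038 + (1764 + 1640*(-1692)*47)) = 977968*(4528038 + (1764 - 130419360)) = 977968*(4528038 - 130417596) = 977968*(-125889558) = -123115959258144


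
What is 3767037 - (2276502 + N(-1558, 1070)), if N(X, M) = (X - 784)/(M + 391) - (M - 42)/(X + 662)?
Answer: 487798595371/327264 ≈ 1.4905e+6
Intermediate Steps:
N(X, M) = (-784 + X)/(391 + M) - (-42 + M)/(662 + X)
3767037 - (2276502 + N(-1558, 1070)) = 3767037 - (2276502 + (-502586 + (-1558)² - 1*1070² - 349*1070 - 122*(-1558))/(258842 + 391*(-1558) + 662*1070 + 1070*(-1558))) = 3767037 - (2276502 + (-502586 + 2427364 - 1*1144900 - 373430 + 190076)/(258842 - 609178 + 708340 - 1667060)) = 3767037 - (2276502 + (-502586 + 2427364 - 1144900 - 373430 + 190076)/(-1309056)) = 3767037 - (2276502 - 1/1309056*596524) = 3767037 - (2276502 - 149131/327264) = 3767037 - 1*745017001397/327264 = 3767037 - 745017001397/327264 = 487798595371/327264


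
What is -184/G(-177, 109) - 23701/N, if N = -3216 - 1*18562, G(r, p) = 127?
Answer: -997125/2765806 ≈ -0.36052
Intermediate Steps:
N = -21778 (N = -3216 - 18562 = -21778)
-184/G(-177, 109) - 23701/N = -184/127 - 23701/(-21778) = -184*1/127 - 23701*(-1/21778) = -184/127 + 23701/21778 = -997125/2765806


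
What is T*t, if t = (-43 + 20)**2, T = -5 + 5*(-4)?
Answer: -13225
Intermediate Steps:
T = -25 (T = -5 - 20 = -25)
t = 529 (t = (-23)**2 = 529)
T*t = -25*529 = -13225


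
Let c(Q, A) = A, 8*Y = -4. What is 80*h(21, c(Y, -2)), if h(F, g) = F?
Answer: 1680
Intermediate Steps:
Y = -½ (Y = (⅛)*(-4) = -½ ≈ -0.50000)
80*h(21, c(Y, -2)) = 80*21 = 1680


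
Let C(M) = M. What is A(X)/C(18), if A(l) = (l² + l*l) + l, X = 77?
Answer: 11935/18 ≈ 663.06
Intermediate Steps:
A(l) = l + 2*l² (A(l) = (l² + l²) + l = 2*l² + l = l + 2*l²)
A(X)/C(18) = (77*(1 + 2*77))/18 = (77*(1 + 154))*(1/18) = (77*155)*(1/18) = 11935*(1/18) = 11935/18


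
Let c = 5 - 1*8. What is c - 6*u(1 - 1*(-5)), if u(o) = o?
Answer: -39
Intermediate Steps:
c = -3 (c = 5 - 8 = -3)
c - 6*u(1 - 1*(-5)) = -3 - 6*(1 - 1*(-5)) = -3 - 6*(1 + 5) = -3 - 6*6 = -3 - 36 = -39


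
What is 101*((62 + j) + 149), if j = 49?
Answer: 26260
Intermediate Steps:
101*((62 + j) + 149) = 101*((62 + 49) + 149) = 101*(111 + 149) = 101*260 = 26260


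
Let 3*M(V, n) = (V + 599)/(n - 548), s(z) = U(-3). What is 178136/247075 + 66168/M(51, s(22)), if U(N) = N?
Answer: -540477725548/3211975 ≈ -1.6827e+5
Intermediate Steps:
s(z) = -3
M(V, n) = (599 + V)/(3*(-548 + n)) (M(V, n) = ((V + 599)/(n - 548))/3 = ((599 + V)/(-548 + n))/3 = (599 + V)/(3*(-548 + n)))
178136/247075 + 66168/M(51, s(22)) = 178136/247075 + 66168/(((599 + 51)/(3*(-548 - 3)))) = 178136*(1/247075) + 66168/(((⅓)*650/(-551))) = 178136/247075 + 66168/(((⅓)*(-1/551)*650)) = 178136/247075 + 66168/(-650/1653) = 178136/247075 + 66168*(-1653/650) = 178136/247075 - 54687852/325 = -540477725548/3211975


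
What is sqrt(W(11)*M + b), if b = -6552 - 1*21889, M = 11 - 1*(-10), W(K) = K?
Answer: I*sqrt(28210) ≈ 167.96*I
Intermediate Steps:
M = 21 (M = 11 + 10 = 21)
b = -28441 (b = -6552 - 21889 = -28441)
sqrt(W(11)*M + b) = sqrt(11*21 - 28441) = sqrt(231 - 28441) = sqrt(-28210) = I*sqrt(28210)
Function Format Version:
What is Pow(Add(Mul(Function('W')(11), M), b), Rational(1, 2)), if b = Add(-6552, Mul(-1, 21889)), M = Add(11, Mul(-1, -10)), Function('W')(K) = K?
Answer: Mul(I, Pow(28210, Rational(1, 2))) ≈ Mul(167.96, I)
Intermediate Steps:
M = 21 (M = Add(11, 10) = 21)
b = -28441 (b = Add(-6552, -21889) = -28441)
Pow(Add(Mul(Function('W')(11), M), b), Rational(1, 2)) = Pow(Add(Mul(11, 21), -28441), Rational(1, 2)) = Pow(Add(231, -28441), Rational(1, 2)) = Pow(-28210, Rational(1, 2)) = Mul(I, Pow(28210, Rational(1, 2)))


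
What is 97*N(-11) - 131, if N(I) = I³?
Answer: -129238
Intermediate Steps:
97*N(-11) - 131 = 97*(-11)³ - 131 = 97*(-1331) - 131 = -129107 - 131 = -129238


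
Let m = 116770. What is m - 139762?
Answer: -22992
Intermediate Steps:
m - 139762 = 116770 - 139762 = -22992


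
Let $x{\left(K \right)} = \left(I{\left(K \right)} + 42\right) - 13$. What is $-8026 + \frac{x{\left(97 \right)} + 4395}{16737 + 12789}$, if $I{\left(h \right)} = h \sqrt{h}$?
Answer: $- \frac{16926518}{2109} + \frac{97 \sqrt{97}}{29526} \approx -8025.8$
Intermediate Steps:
$I{\left(h \right)} = h^{\frac{3}{2}}$
$x{\left(K \right)} = 29 + K^{\frac{3}{2}}$ ($x{\left(K \right)} = \left(K^{\frac{3}{2}} + 42\right) - 13 = \left(42 + K^{\frac{3}{2}}\right) - 13 = 29 + K^{\frac{3}{2}}$)
$-8026 + \frac{x{\left(97 \right)} + 4395}{16737 + 12789} = -8026 + \frac{\left(29 + 97^{\frac{3}{2}}\right) + 4395}{16737 + 12789} = -8026 + \frac{\left(29 + 97 \sqrt{97}\right) + 4395}{29526} = -8026 + \left(4424 + 97 \sqrt{97}\right) \frac{1}{29526} = -8026 + \left(\frac{316}{2109} + \frac{97 \sqrt{97}}{29526}\right) = - \frac{16926518}{2109} + \frac{97 \sqrt{97}}{29526}$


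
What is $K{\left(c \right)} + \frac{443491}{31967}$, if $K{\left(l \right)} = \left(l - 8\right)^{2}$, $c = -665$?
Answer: $\frac{14479224834}{31967} \approx 4.5294 \cdot 10^{5}$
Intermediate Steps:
$K{\left(l \right)} = \left(-8 + l\right)^{2}$
$K{\left(c \right)} + \frac{443491}{31967} = \left(-8 - 665\right)^{2} + \frac{443491}{31967} = \left(-673\right)^{2} + 443491 \cdot \frac{1}{31967} = 452929 + \frac{443491}{31967} = \frac{14479224834}{31967}$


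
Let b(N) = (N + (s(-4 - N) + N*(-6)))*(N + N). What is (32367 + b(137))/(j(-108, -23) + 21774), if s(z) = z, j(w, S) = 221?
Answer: -193957/21995 ≈ -8.8182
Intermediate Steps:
b(N) = 2*N*(-4 - 6*N) (b(N) = (N + ((-4 - N) + N*(-6)))*(N + N) = (N + ((-4 - N) - 6*N))*(2*N) = (N + (-4 - 7*N))*(2*N) = (-4 - 6*N)*(2*N) = 2*N*(-4 - 6*N))
(32367 + b(137))/(j(-108, -23) + 21774) = (32367 - 4*137*(2 + 3*137))/(221 + 21774) = (32367 - 4*137*(2 + 411))/21995 = (32367 - 4*137*413)*(1/21995) = (32367 - 226324)*(1/21995) = -193957*1/21995 = -193957/21995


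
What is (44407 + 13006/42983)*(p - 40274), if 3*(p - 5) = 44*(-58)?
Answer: -78487537404411/42983 ≈ -1.8260e+9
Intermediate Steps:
p = -2537/3 (p = 5 + (44*(-58))/3 = 5 + (⅓)*(-2552) = 5 - 2552/3 = -2537/3 ≈ -845.67)
(44407 + 13006/42983)*(p - 40274) = (44407 + 13006/42983)*(-2537/3 - 40274) = (44407 + 13006*(1/42983))*(-123359/3) = (44407 + 13006/42983)*(-123359/3) = (1908759087/42983)*(-123359/3) = -78487537404411/42983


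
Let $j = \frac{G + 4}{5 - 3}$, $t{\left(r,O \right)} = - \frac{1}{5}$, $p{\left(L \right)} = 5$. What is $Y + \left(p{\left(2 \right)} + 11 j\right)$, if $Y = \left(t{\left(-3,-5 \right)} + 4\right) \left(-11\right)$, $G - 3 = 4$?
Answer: $\frac{237}{10} \approx 23.7$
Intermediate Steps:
$G = 7$ ($G = 3 + 4 = 7$)
$t{\left(r,O \right)} = - \frac{1}{5}$ ($t{\left(r,O \right)} = \left(-1\right) \frac{1}{5} = - \frac{1}{5}$)
$j = \frac{11}{2}$ ($j = \frac{7 + 4}{5 - 3} = \frac{11}{2} \approx 5.5$)
$Y = - \frac{209}{5}$ ($Y = \left(- \frac{1}{5} + 4\right) \left(-11\right) = \frac{19}{5} \left(-11\right) = - \frac{209}{5} \approx -41.8$)
$Y + \left(p{\left(2 \right)} + 11 j\right) = - \frac{209}{5} + \left(5 + 11 \cdot \frac{11}{2}\right) = - \frac{209}{5} + \left(5 + \frac{121}{2}\right) = - \frac{209}{5} + \frac{131}{2} = \frac{237}{10}$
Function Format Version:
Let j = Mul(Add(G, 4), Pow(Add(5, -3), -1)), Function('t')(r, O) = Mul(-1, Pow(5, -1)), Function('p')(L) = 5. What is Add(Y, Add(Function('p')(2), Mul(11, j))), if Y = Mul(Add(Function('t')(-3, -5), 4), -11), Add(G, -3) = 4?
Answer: Rational(237, 10) ≈ 23.700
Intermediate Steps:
G = 7 (G = Add(3, 4) = 7)
Function('t')(r, O) = Rational(-1, 5) (Function('t')(r, O) = Mul(-1, Rational(1, 5)) = Rational(-1, 5))
j = Rational(11, 2) (j = Mul(Add(7, 4), Pow(Add(5, -3), -1)) = Mul(11, Pow(2, -1)) = Mul(11, Rational(1, 2)) = Rational(11, 2) ≈ 5.5000)
Y = Rational(-209, 5) (Y = Mul(Add(Rational(-1, 5), 4), -11) = Mul(Rational(19, 5), -11) = Rational(-209, 5) ≈ -41.800)
Add(Y, Add(Function('p')(2), Mul(11, j))) = Add(Rational(-209, 5), Add(5, Mul(11, Rational(11, 2)))) = Add(Rational(-209, 5), Add(5, Rational(121, 2))) = Add(Rational(-209, 5), Rational(131, 2)) = Rational(237, 10)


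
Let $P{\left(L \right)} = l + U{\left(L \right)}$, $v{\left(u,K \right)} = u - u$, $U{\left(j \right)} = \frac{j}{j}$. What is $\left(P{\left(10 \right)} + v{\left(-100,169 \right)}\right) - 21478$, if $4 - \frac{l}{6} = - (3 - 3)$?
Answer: $-21453$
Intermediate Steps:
$U{\left(j \right)} = 1$
$v{\left(u,K \right)} = 0$
$l = 24$ ($l = 24 - 6 \left(- (3 - 3)\right) = 24 - 6 \left(\left(-1\right) 0\right) = 24 - 0 = 24 + 0 = 24$)
$P{\left(L \right)} = 25$ ($P{\left(L \right)} = 24 + 1 = 25$)
$\left(P{\left(10 \right)} + v{\left(-100,169 \right)}\right) - 21478 = \left(25 + 0\right) - 21478 = 25 - 21478 = -21453$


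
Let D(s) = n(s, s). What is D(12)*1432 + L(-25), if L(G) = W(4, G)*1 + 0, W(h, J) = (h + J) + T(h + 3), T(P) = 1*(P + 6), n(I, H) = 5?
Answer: 7152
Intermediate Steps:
T(P) = 6 + P (T(P) = 1*(6 + P) = 6 + P)
D(s) = 5
W(h, J) = 9 + J + 2*h (W(h, J) = (h + J) + (6 + (h + 3)) = (J + h) + (6 + (3 + h)) = (J + h) + (9 + h) = 9 + J + 2*h)
L(G) = 17 + G (L(G) = (9 + G + 2*4)*1 + 0 = (9 + G + 8)*1 + 0 = (17 + G)*1 + 0 = (17 + G) + 0 = 17 + G)
D(12)*1432 + L(-25) = 5*1432 + (17 - 25) = 7160 - 8 = 7152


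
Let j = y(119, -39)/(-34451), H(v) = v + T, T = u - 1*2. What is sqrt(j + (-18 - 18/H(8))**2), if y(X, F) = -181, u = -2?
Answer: sqrt(2403439529549)/68902 ≈ 22.500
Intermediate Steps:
T = -4 (T = -2 - 1*2 = -2 - 2 = -4)
H(v) = -4 + v (H(v) = v - 4 = -4 + v)
j = 181/34451 (j = -181/(-34451) = -181*(-1/34451) = 181/34451 ≈ 0.0052538)
sqrt(j + (-18 - 18/H(8))**2) = sqrt(181/34451 + (-18 - 18/(-4 + 8))**2) = sqrt(181/34451 + (-18 - 18/4)**2) = sqrt(181/34451 + (-18 - 18*1/4)**2) = sqrt(181/34451 + (-18 - 9/2)**2) = sqrt(181/34451 + (-45/2)**2) = sqrt(181/34451 + 2025/4) = sqrt(69763999/137804) = sqrt(2403439529549)/68902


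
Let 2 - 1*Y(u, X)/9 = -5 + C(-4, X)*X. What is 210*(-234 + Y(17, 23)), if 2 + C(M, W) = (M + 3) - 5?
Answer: 311850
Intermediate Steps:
C(M, W) = -4 + M (C(M, W) = -2 + ((M + 3) - 5) = -2 + ((3 + M) - 5) = -2 + (-2 + M) = -4 + M)
Y(u, X) = 63 + 72*X (Y(u, X) = 18 - 9*(-5 + (-4 - 4)*X) = 18 - 9*(-5 - 8*X) = 18 + (45 + 72*X) = 63 + 72*X)
210*(-234 + Y(17, 23)) = 210*(-234 + (63 + 72*23)) = 210*(-234 + (63 + 1656)) = 210*(-234 + 1719) = 210*1485 = 311850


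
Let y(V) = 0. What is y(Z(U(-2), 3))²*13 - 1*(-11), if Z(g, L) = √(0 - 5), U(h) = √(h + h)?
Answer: 11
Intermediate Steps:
U(h) = √2*√h (U(h) = √(2*h) = √2*√h)
Z(g, L) = I*√5 (Z(g, L) = √(-5) = I*√5)
y(Z(U(-2), 3))²*13 - 1*(-11) = 0²*13 - 1*(-11) = 0*13 + 11 = 0 + 11 = 11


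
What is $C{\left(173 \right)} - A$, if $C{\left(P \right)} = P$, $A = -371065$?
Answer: $371238$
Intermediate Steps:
$C{\left(173 \right)} - A = 173 - -371065 = 173 + 371065 = 371238$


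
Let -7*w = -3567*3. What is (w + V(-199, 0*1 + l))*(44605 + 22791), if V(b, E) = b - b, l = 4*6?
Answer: 103029228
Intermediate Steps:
l = 24
V(b, E) = 0
w = 10701/7 (w = -(-3567)*3/7 = -1/7*(-10701) = 10701/7 ≈ 1528.7)
(w + V(-199, 0*1 + l))*(44605 + 22791) = (10701/7 + 0)*(44605 + 22791) = (10701/7)*67396 = 103029228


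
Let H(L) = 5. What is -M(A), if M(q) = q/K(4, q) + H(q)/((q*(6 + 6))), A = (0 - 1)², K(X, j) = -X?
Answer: -⅙ ≈ -0.16667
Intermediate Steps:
A = 1 (A = (-1)² = 1)
M(q) = -q/4 + 5/(12*q) (M(q) = q/((-1*4)) + 5/((q*(6 + 6))) = q/(-4) + 5/((q*12)) = q*(-¼) + 5/((12*q)) = -q/4 + 5*(1/(12*q)) = -q/4 + 5/(12*q))
-M(A) = -(-¼*1 + (5/12)/1) = -(-¼ + (5/12)*1) = -(-¼ + 5/12) = -1*⅙ = -⅙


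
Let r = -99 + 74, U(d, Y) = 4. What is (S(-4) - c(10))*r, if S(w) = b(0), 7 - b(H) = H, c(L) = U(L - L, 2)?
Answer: -75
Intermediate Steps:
c(L) = 4
b(H) = 7 - H
S(w) = 7 (S(w) = 7 - 1*0 = 7 + 0 = 7)
r = -25
(S(-4) - c(10))*r = (7 - 1*4)*(-25) = (7 - 4)*(-25) = 3*(-25) = -75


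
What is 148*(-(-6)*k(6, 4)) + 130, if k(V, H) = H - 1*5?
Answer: -758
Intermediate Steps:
k(V, H) = -5 + H (k(V, H) = H - 5 = -5 + H)
148*(-(-6)*k(6, 4)) + 130 = 148*(-(-6)*(-5 + 4)) + 130 = 148*(-(-6)*(-1)) + 130 = 148*(-1*6) + 130 = 148*(-6) + 130 = -888 + 130 = -758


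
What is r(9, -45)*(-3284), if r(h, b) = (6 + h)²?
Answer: -738900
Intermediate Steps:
r(9, -45)*(-3284) = (6 + 9)²*(-3284) = 15²*(-3284) = 225*(-3284) = -738900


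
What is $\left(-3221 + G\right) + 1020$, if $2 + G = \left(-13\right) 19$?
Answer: $-2450$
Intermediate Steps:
$G = -249$ ($G = -2 - 247 = -249$)
$\left(-3221 + G\right) + 1020 = \left(-3221 - 249\right) + 1020 = -3470 + 1020 = -2450$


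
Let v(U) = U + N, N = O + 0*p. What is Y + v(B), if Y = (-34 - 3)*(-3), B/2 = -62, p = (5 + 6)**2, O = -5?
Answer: -18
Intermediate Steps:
p = 121 (p = 11**2 = 121)
B = -124 (B = 2*(-62) = -124)
N = -5 (N = -5 + 0*121 = -5 + 0 = -5)
v(U) = -5 + U (v(U) = U - 5 = -5 + U)
Y = 111 (Y = -37*(-3) = 111)
Y + v(B) = 111 + (-5 - 124) = 111 - 129 = -18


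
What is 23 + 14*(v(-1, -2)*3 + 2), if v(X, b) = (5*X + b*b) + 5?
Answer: 219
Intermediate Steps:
v(X, b) = 5 + b² + 5*X (v(X, b) = (5*X + b²) + 5 = (b² + 5*X) + 5 = 5 + b² + 5*X)
23 + 14*(v(-1, -2)*3 + 2) = 23 + 14*((5 + (-2)² + 5*(-1))*3 + 2) = 23 + 14*((5 + 4 - 5)*3 + 2) = 23 + 14*(4*3 + 2) = 23 + 14*(12 + 2) = 23 + 14*14 = 23 + 196 = 219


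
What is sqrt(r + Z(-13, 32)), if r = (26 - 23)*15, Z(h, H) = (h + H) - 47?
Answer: sqrt(17) ≈ 4.1231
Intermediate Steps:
Z(h, H) = -47 + H + h (Z(h, H) = (H + h) - 47 = -47 + H + h)
r = 45 (r = 3*15 = 45)
sqrt(r + Z(-13, 32)) = sqrt(45 + (-47 + 32 - 13)) = sqrt(45 - 28) = sqrt(17)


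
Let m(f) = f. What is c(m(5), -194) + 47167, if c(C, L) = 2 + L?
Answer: 46975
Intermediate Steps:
c(m(5), -194) + 47167 = (2 - 194) + 47167 = -192 + 47167 = 46975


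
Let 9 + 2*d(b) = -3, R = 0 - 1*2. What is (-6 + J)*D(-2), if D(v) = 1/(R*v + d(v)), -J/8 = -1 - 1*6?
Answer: -25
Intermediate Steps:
R = -2 (R = 0 - 2 = -2)
d(b) = -6 (d(b) = -9/2 + (½)*(-3) = -9/2 - 3/2 = -6)
J = 56 (J = -8*(-1 - 1*6) = -8*(-1 - 6) = -8*(-7) = 56)
D(v) = 1/(-6 - 2*v) (D(v) = 1/(-2*v - 6) = 1/(-6 - 2*v))
(-6 + J)*D(-2) = (-6 + 56)*(-1/(6 + 2*(-2))) = 50*(-1/(6 - 4)) = 50*(-1/2) = 50*(-1*½) = 50*(-½) = -25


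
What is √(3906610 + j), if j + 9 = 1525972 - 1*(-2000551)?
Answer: 2*√1858281 ≈ 2726.4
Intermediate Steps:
j = 3526514 (j = -9 + (1525972 - 1*(-2000551)) = -9 + (1525972 + 2000551) = -9 + 3526523 = 3526514)
√(3906610 + j) = √(3906610 + 3526514) = √7433124 = 2*√1858281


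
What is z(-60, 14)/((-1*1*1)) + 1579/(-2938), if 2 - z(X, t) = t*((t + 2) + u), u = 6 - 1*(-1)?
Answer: 938581/2938 ≈ 319.46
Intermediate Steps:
u = 7 (u = 6 + 1 = 7)
z(X, t) = 2 - t*(9 + t) (z(X, t) = 2 - t*((t + 2) + 7) = 2 - t*((2 + t) + 7) = 2 - t*(9 + t))
z(-60, 14)/((-1*1*1)) + 1579/(-2938) = (2 - 1*14² - 9*14)/((-1*1*1)) + 1579/(-2938) = (2 - 1*196 - 126)/((-1*1)) + 1579*(-1/2938) = (2 - 196 - 126)/(-1) - 1579/2938 = -320*(-1) - 1579/2938 = 320 - 1579/2938 = 938581/2938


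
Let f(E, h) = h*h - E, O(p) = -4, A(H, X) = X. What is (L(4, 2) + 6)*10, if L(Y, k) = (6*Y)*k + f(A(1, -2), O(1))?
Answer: 720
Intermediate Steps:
f(E, h) = h² - E
L(Y, k) = 18 + 6*Y*k (L(Y, k) = (6*Y)*k + ((-4)² - 1*(-2)) = 6*Y*k + (16 + 2) = 6*Y*k + 18 = 18 + 6*Y*k)
(L(4, 2) + 6)*10 = ((18 + 6*4*2) + 6)*10 = ((18 + 48) + 6)*10 = (66 + 6)*10 = 72*10 = 720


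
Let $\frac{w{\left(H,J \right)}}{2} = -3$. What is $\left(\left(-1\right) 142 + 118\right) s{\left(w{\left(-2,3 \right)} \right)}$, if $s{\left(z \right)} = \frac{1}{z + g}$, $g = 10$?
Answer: $-6$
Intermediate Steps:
$w{\left(H,J \right)} = -6$ ($w{\left(H,J \right)} = 2 \left(-3\right) = -6$)
$s{\left(z \right)} = \frac{1}{10 + z}$ ($s{\left(z \right)} = \frac{1}{z + 10} = \frac{1}{10 + z}$)
$\left(\left(-1\right) 142 + 118\right) s{\left(w{\left(-2,3 \right)} \right)} = \frac{\left(-1\right) 142 + 118}{10 - 6} = \frac{-142 + 118}{4} = \left(-24\right) \frac{1}{4} = -6$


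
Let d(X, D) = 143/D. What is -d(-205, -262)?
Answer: 143/262 ≈ 0.54580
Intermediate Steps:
-d(-205, -262) = -143/(-262) = -143*(-1)/262 = -1*(-143/262) = 143/262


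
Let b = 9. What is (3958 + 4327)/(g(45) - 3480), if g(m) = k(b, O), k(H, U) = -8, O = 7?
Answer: -8285/3488 ≈ -2.3753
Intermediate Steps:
g(m) = -8
(3958 + 4327)/(g(45) - 3480) = (3958 + 4327)/(-8 - 3480) = 8285/(-3488) = 8285*(-1/3488) = -8285/3488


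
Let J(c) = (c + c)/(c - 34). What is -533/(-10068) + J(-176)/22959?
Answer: 428890801/8090292420 ≈ 0.053013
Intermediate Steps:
J(c) = 2*c/(-34 + c) (J(c) = (2*c)/(-34 + c) = 2*c/(-34 + c))
-533/(-10068) + J(-176)/22959 = -533/(-10068) + (2*(-176)/(-34 - 176))/22959 = -533*(-1/10068) + (2*(-176)/(-210))*(1/22959) = 533/10068 + (2*(-176)*(-1/210))*(1/22959) = 533/10068 + (176/105)*(1/22959) = 533/10068 + 176/2410695 = 428890801/8090292420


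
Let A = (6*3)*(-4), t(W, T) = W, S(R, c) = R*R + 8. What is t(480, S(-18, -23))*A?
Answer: -34560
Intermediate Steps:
S(R, c) = 8 + R² (S(R, c) = R² + 8 = 8 + R²)
A = -72 (A = 18*(-4) = -72)
t(480, S(-18, -23))*A = 480*(-72) = -34560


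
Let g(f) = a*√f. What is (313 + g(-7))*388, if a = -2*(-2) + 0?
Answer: 121444 + 1552*I*√7 ≈ 1.2144e+5 + 4106.2*I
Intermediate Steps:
a = 4 (a = 4 + 0 = 4)
g(f) = 4*√f
(313 + g(-7))*388 = (313 + 4*√(-7))*388 = (313 + 4*(I*√7))*388 = (313 + 4*I*√7)*388 = 121444 + 1552*I*√7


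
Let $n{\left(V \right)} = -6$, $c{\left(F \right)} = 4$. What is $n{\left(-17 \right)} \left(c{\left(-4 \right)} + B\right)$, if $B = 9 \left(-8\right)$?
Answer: $408$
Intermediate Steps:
$B = -72$
$n{\left(-17 \right)} \left(c{\left(-4 \right)} + B\right) = - 6 \left(4 - 72\right) = \left(-6\right) \left(-68\right) = 408$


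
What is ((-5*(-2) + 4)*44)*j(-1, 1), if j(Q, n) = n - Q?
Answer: 1232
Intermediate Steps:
((-5*(-2) + 4)*44)*j(-1, 1) = ((-5*(-2) + 4)*44)*(1 - 1*(-1)) = ((10 + 4)*44)*(1 + 1) = (14*44)*2 = 616*2 = 1232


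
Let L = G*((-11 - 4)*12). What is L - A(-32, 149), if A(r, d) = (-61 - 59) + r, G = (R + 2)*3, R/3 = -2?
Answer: 2312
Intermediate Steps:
R = -6 (R = 3*(-2) = -6)
G = -12 (G = (-6 + 2)*3 = -4*3 = -12)
A(r, d) = -120 + r
L = 2160 (L = -12*(-11 - 4)*12 = -(-180)*12 = -12*(-180) = 2160)
L - A(-32, 149) = 2160 - (-120 - 32) = 2160 - 1*(-152) = 2160 + 152 = 2312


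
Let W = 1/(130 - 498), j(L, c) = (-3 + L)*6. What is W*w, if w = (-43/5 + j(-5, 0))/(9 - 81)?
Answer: -283/132480 ≈ -0.0021362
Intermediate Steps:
j(L, c) = -18 + 6*L
W = -1/368 (W = 1/(-368) = -1/368 ≈ -0.0027174)
w = 283/360 (w = (-43/5 + (-18 + 6*(-5)))/(9 - 81) = (-43*⅕ + (-18 - 30))/(-72) = (-43/5 - 48)*(-1/72) = -283/5*(-1/72) = 283/360 ≈ 0.78611)
W*w = -1/368*283/360 = -283/132480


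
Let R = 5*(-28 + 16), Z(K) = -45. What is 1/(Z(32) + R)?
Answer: -1/105 ≈ -0.0095238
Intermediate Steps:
R = -60 (R = 5*(-12) = -60)
1/(Z(32) + R) = 1/(-45 - 60) = 1/(-105) = -1/105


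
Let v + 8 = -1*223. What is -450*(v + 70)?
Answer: 72450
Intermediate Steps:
v = -231 (v = -8 - 1*223 = -8 - 223 = -231)
-450*(v + 70) = -450*(-231 + 70) = -450*(-161) = 72450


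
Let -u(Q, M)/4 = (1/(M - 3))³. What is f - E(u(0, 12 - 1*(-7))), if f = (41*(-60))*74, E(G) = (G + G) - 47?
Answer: -93180415/512 ≈ -1.8199e+5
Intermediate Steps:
u(Q, M) = -4/(-3 + M)³ (u(Q, M) = -4/(M - 3)³ = -4/(-3 + M)³)
E(G) = -47 + 2*G (E(G) = 2*G - 47 = -47 + 2*G)
f = -182040 (f = -2460*74 = -182040)
f - E(u(0, 12 - 1*(-7))) = -182040 - (-47 + 2*(-4/(-3 + (12 - 1*(-7)))³)) = -182040 - (-47 + 2*(-4/(-3 + (12 + 7))³)) = -182040 - (-47 + 2*(-4/(-3 + 19)³)) = -182040 - (-47 + 2*(-4/16³)) = -182040 - (-47 + 2*(-4*1/4096)) = -182040 - (-47 + 2*(-1/1024)) = -182040 - (-47 - 1/512) = -182040 - 1*(-24065/512) = -182040 + 24065/512 = -93180415/512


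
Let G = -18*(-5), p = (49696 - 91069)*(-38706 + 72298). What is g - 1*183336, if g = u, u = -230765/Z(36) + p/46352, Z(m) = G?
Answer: -5628735670/26073 ≈ -2.1588e+5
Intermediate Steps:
p = -1389801816 (p = -41373*33592 = -1389801816)
G = 90
Z(m) = 90
u = -848616142/26073 (u = -230765/90 - 1389801816/46352 = -230765*1/90 - 1389801816*1/46352 = -46153/18 - 173725227/5794 = -848616142/26073 ≈ -32548.)
g = -848616142/26073 ≈ -32548.
g - 1*183336 = -848616142/26073 - 1*183336 = -848616142/26073 - 183336 = -5628735670/26073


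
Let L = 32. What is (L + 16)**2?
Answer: 2304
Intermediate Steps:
(L + 16)**2 = (32 + 16)**2 = 48**2 = 2304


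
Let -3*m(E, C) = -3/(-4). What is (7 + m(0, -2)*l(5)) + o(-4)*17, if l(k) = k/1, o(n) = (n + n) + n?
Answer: -793/4 ≈ -198.25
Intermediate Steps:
o(n) = 3*n (o(n) = 2*n + n = 3*n)
m(E, C) = -¼ (m(E, C) = -(-1)/(-4) = -(-1)*(-1)/4 = -⅓*¾ = -¼)
l(k) = k (l(k) = 1*k = k)
(7 + m(0, -2)*l(5)) + o(-4)*17 = (7 - ¼*5) + (3*(-4))*17 = (7 - 5/4) - 12*17 = 23/4 - 204 = -793/4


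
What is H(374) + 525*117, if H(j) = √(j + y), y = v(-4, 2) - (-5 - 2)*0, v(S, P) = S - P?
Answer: 61425 + 4*√23 ≈ 61444.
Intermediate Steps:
y = -6 (y = (-4 - 1*2) - (-5 - 2)*0 = (-4 - 2) - (-7)*0 = -6 - 1*0 = -6 + 0 = -6)
H(j) = √(-6 + j) (H(j) = √(j - 6) = √(-6 + j))
H(374) + 525*117 = √(-6 + 374) + 525*117 = √368 + 61425 = 4*√23 + 61425 = 61425 + 4*√23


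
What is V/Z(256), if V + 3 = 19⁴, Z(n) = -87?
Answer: -130318/87 ≈ -1497.9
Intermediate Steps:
V = 130318 (V = -3 + 19⁴ = -3 + 130321 = 130318)
V/Z(256) = 130318/(-87) = 130318*(-1/87) = -130318/87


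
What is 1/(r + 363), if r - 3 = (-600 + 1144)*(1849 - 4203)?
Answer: -1/1280210 ≈ -7.8112e-7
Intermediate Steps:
r = -1280573 (r = 3 + (-600 + 1144)*(1849 - 4203) = 3 + 544*(-2354) = 3 - 1280576 = -1280573)
1/(r + 363) = 1/(-1280573 + 363) = 1/(-1280210) = -1/1280210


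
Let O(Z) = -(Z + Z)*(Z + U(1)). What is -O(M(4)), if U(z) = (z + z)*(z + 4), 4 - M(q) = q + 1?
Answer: -18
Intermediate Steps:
M(q) = 3 - q (M(q) = 4 - (q + 1) = 4 - (1 + q) = 4 + (-1 - q) = 3 - q)
U(z) = 2*z*(4 + z) (U(z) = (2*z)*(4 + z) = 2*z*(4 + z))
O(Z) = -2*Z*(10 + Z) (O(Z) = -(Z + Z)*(Z + 2*1*(4 + 1)) = -2*Z*(Z + 2*1*5) = -2*Z*(Z + 10) = -2*Z*(10 + Z))
-O(M(4)) = -(-2)*(3 - 1*4)*(10 + (3 - 1*4)) = -(-2)*(3 - 4)*(10 + (3 - 4)) = -(-2)*(-1)*(10 - 1) = -(-2)*(-1)*9 = -1*18 = -18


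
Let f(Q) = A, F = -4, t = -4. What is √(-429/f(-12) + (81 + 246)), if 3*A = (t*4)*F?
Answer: √19641/8 ≈ 17.518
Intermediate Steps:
A = 64/3 (A = (-4*4*(-4))/3 = (-16*(-4))/3 = (⅓)*64 = 64/3 ≈ 21.333)
f(Q) = 64/3
√(-429/f(-12) + (81 + 246)) = √(-429/64/3 + (81 + 246)) = √(-429*3/64 + 327) = √(-1287/64 + 327) = √(19641/64) = √19641/8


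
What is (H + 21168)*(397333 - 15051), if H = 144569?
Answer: 63358271834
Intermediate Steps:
(H + 21168)*(397333 - 15051) = (144569 + 21168)*(397333 - 15051) = 165737*382282 = 63358271834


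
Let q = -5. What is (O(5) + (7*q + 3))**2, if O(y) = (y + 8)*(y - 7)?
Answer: 3364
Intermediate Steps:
O(y) = (-7 + y)*(8 + y) (O(y) = (8 + y)*(-7 + y) = (-7 + y)*(8 + y))
(O(5) + (7*q + 3))**2 = ((-56 + 5 + 5**2) + (7*(-5) + 3))**2 = ((-56 + 5 + 25) + (-35 + 3))**2 = (-26 - 32)**2 = (-58)**2 = 3364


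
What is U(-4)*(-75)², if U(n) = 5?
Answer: 28125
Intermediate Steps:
U(-4)*(-75)² = 5*(-75)² = 5*5625 = 28125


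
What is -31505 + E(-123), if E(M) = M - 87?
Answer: -31715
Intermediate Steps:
E(M) = -87 + M
-31505 + E(-123) = -31505 + (-87 - 123) = -31505 - 210 = -31715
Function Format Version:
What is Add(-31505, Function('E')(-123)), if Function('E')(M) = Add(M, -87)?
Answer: -31715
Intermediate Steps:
Function('E')(M) = Add(-87, M)
Add(-31505, Function('E')(-123)) = Add(-31505, Add(-87, -123)) = Add(-31505, -210) = -31715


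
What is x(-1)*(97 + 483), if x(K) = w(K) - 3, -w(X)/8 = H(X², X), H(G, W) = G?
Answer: -6380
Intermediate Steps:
w(X) = -8*X²
x(K) = -3 - 8*K² (x(K) = -8*K² - 3 = -3 - 8*K²)
x(-1)*(97 + 483) = (-3 - 8*(-1)²)*(97 + 483) = (-3 - 8*1)*580 = (-3 - 8)*580 = -11*580 = -6380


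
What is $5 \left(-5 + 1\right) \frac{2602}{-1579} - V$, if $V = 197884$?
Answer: $- \frac{312406796}{1579} \approx -1.9785 \cdot 10^{5}$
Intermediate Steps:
$5 \left(-5 + 1\right) \frac{2602}{-1579} - V = 5 \left(-5 + 1\right) \frac{2602}{-1579} - 197884 = 5 \left(-4\right) 2602 \left(- \frac{1}{1579}\right) - 197884 = \left(-20\right) \left(- \frac{2602}{1579}\right) - 197884 = \frac{52040}{1579} - 197884 = - \frac{312406796}{1579}$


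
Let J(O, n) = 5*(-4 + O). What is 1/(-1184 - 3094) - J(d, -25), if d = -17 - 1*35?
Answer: 1197839/4278 ≈ 280.00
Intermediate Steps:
d = -52 (d = -17 - 35 = -52)
J(O, n) = -20 + 5*O
1/(-1184 - 3094) - J(d, -25) = 1/(-1184 - 3094) - (-20 + 5*(-52)) = 1/(-4278) - (-20 - 260) = -1/4278 - 1*(-280) = -1/4278 + 280 = 1197839/4278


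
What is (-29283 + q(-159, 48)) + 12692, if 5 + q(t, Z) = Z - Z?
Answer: -16596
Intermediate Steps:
q(t, Z) = -5 (q(t, Z) = -5 + (Z - Z) = -5 + 0 = -5)
(-29283 + q(-159, 48)) + 12692 = (-29283 - 5) + 12692 = -29288 + 12692 = -16596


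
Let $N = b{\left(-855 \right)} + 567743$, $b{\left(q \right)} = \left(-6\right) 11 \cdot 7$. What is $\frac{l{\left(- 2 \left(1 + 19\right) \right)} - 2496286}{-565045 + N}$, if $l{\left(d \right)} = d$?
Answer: $- \frac{1248163}{1118} \approx -1116.4$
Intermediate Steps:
$b{\left(q \right)} = -462$ ($b{\left(q \right)} = \left(-66\right) 7 = -462$)
$N = 567281$ ($N = -462 + 567743 = 567281$)
$\frac{l{\left(- 2 \left(1 + 19\right) \right)} - 2496286}{-565045 + N} = \frac{- 2 \left(1 + 19\right) - 2496286}{-565045 + 567281} = \frac{\left(-2\right) 20 - 2496286}{2236} = \left(-40 - 2496286\right) \frac{1}{2236} = \left(-2496326\right) \frac{1}{2236} = - \frac{1248163}{1118}$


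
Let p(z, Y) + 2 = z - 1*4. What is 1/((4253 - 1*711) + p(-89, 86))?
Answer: 1/3447 ≈ 0.00029011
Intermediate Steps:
p(z, Y) = -6 + z (p(z, Y) = -2 + (z - 1*4) = -2 + (z - 4) = -2 + (-4 + z) = -6 + z)
1/((4253 - 1*711) + p(-89, 86)) = 1/((4253 - 1*711) + (-6 - 89)) = 1/((4253 - 711) - 95) = 1/(3542 - 95) = 1/3447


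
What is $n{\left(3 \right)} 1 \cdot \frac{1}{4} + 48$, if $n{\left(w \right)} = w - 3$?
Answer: $48$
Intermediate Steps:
$n{\left(w \right)} = -3 + w$
$n{\left(3 \right)} 1 \cdot \frac{1}{4} + 48 = \left(-3 + 3\right) 1 \cdot \frac{1}{4} + 48 = 0 \cdot 1 \cdot \frac{1}{4} + 48 = 0 \cdot \frac{1}{4} + 48 = 0 + 48 = 48$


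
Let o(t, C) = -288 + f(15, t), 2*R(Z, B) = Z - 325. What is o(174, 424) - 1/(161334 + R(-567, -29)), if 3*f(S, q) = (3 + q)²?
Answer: 1633817639/160888 ≈ 10155.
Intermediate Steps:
f(S, q) = (3 + q)²/3
R(Z, B) = -325/2 + Z/2 (R(Z, B) = (Z - 325)/2 = (-325 + Z)/2 = -325/2 + Z/2)
o(t, C) = -288 + (3 + t)²/3
o(174, 424) - 1/(161334 + R(-567, -29)) = (-288 + (3 + 174)²/3) - 1/(161334 + (-325/2 + (½)*(-567))) = (-288 + (⅓)*177²) - 1/(161334 + (-325/2 - 567/2)) = (-288 + (⅓)*31329) - 1/(161334 - 446) = (-288 + 10443) - 1/160888 = 10155 - 1*1/160888 = 10155 - 1/160888 = 1633817639/160888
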